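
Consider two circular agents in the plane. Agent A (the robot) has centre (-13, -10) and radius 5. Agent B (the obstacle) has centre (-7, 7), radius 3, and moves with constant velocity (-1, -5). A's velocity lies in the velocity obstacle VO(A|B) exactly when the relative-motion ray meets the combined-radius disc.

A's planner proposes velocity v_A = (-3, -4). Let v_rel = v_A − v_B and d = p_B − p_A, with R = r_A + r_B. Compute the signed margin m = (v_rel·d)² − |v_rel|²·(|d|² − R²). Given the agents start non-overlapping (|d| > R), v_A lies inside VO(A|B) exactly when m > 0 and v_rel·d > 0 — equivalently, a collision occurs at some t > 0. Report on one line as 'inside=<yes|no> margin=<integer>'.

d = (6, 17),  |d|² = 325;  R = 5+3 = 8,  c = 325−8² = 261
v_rel = (-2, 1),  |v_rel|² = 5;  v_rel·d = (-2)·(6) + (1)·(17) = 5
5·t² − 10·t + 261 = 0  ⇒  m = 5² − 5·261 = -1280
m = -1280 < 0,  v_rel·d = 5 > 0  ⇒  outside

inside=no margin=-1280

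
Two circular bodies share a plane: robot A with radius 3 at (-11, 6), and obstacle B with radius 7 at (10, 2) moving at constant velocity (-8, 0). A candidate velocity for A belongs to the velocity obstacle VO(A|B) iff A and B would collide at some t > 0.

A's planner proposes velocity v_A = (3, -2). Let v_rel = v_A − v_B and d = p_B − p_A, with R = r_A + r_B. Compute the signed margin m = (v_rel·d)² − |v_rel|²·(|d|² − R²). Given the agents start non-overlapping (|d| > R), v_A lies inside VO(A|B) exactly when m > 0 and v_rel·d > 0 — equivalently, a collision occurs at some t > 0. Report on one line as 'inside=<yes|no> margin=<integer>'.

d = (21, -4),  |d|² = 457;  R = 3+7 = 10,  c = 457−10² = 357
v_rel = (11, -2),  |v_rel|² = 125;  v_rel·d = (11)·(21) + (-2)·(-4) = 239
125·t² − 478·t + 357 = 0  ⇒  m = 239² − 125·357 = 12496
m = 12496 > 0,  v_rel·d = 239 > 0  ⇒  inside

inside=yes margin=12496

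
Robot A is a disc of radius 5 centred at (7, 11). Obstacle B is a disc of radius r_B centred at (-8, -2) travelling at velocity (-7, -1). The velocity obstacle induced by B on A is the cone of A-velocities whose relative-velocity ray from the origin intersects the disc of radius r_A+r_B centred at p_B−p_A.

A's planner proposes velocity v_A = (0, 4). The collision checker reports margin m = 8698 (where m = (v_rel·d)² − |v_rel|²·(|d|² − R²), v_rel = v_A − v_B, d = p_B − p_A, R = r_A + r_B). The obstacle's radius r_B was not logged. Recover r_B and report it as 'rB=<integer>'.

m = 8698
d = (-15, -13);  v_rel = (7, 5),  |v_rel|² = 74
v_rel×d = (7)·(-13) − (5)·(-15) = -16
since m = R²·74 − (-16)²:  R² = (256 + 8698) / 74 = 121
R = √121 = 11  ⇒  r_B = 11 − 5 = 6

rB=6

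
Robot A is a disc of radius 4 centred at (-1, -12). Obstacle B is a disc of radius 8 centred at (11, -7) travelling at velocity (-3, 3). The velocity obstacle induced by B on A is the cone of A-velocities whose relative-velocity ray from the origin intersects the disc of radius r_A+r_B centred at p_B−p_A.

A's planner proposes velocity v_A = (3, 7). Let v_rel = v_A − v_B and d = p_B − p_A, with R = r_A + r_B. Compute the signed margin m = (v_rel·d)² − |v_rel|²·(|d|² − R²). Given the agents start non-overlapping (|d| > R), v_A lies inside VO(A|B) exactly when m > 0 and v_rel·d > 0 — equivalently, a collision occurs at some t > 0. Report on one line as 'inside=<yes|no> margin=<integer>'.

d = (12, 5),  |d|² = 169;  R = 4+8 = 12,  c = 169−12² = 25
v_rel = (6, 4),  |v_rel|² = 52;  v_rel·d = (6)·(12) + (4)·(5) = 92
52·t² − 184·t + 25 = 0  ⇒  m = 92² − 52·25 = 7164
m = 7164 > 0,  v_rel·d = 92 > 0  ⇒  inside

inside=yes margin=7164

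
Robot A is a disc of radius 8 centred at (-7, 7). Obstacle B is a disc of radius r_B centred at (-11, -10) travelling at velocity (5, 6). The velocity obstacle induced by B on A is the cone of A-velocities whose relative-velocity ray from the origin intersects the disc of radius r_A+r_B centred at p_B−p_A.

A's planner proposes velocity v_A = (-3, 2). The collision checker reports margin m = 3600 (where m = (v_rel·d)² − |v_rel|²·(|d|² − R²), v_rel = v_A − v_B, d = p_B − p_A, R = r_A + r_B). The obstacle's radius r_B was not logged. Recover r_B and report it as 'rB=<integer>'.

m = 3600
d = (-4, -17);  v_rel = (-8, -4),  |v_rel|² = 80
v_rel×d = (-8)·(-17) − (-4)·(-4) = 120
since m = R²·80 − 120²:  R² = (14400 + 3600) / 80 = 225
R = √225 = 15  ⇒  r_B = 15 − 8 = 7

rB=7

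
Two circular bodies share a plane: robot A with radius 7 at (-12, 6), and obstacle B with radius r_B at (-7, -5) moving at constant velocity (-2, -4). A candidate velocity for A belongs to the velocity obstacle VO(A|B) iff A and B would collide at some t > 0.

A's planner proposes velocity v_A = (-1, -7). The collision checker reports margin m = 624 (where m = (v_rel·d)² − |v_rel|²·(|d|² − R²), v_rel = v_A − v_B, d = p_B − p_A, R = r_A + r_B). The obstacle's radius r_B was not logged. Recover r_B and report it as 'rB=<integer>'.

m = 624
d = (5, -11);  v_rel = (1, -3),  |v_rel|² = 10
v_rel×d = (1)·(-11) − (-3)·(5) = 4
since m = R²·10 − 4²:  R² = (16 + 624) / 10 = 64
R = √64 = 8  ⇒  r_B = 8 − 7 = 1

rB=1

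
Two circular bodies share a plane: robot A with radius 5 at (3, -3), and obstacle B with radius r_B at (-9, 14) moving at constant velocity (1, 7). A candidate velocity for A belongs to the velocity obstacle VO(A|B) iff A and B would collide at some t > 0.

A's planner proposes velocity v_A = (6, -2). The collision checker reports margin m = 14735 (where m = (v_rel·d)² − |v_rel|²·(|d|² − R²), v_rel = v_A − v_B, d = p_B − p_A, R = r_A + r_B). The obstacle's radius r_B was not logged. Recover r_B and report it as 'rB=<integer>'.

m = 14735
d = (-12, 17);  v_rel = (5, -9),  |v_rel|² = 106
v_rel×d = (5)·(17) − (-9)·(-12) = -23
since m = R²·106 − (-23)²:  R² = (529 + 14735) / 106 = 144
R = √144 = 12  ⇒  r_B = 12 − 5 = 7

rB=7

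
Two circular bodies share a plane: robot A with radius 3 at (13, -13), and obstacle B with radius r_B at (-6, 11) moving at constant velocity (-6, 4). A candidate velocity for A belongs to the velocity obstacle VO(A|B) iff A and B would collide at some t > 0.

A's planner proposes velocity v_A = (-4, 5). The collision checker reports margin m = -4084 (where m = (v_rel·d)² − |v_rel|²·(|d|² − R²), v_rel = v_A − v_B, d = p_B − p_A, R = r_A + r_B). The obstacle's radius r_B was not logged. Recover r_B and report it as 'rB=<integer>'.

m = -4084
d = (-19, 24);  v_rel = (2, 1),  |v_rel|² = 5
v_rel×d = (2)·(24) − (1)·(-19) = 67
since m = R²·5 − 67²:  R² = (4489 + -4084) / 5 = 81
R = √81 = 9  ⇒  r_B = 9 − 3 = 6

rB=6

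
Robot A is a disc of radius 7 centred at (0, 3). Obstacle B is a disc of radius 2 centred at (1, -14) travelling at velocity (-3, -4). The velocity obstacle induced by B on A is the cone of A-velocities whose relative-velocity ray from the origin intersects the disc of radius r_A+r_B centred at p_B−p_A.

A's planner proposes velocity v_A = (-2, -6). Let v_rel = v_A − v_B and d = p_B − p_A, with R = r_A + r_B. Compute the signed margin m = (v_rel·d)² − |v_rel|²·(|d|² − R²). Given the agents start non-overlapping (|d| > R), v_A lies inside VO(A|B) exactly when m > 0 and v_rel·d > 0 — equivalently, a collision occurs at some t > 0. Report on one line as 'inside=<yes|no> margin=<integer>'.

d = (1, -17),  |d|² = 290;  R = 7+2 = 9,  c = 290−9² = 209
v_rel = (1, -2),  |v_rel|² = 5;  v_rel·d = (1)·(1) + (-2)·(-17) = 35
5·t² − 70·t + 209 = 0  ⇒  m = 35² − 5·209 = 180
m = 180 > 0,  v_rel·d = 35 > 0  ⇒  inside

inside=yes margin=180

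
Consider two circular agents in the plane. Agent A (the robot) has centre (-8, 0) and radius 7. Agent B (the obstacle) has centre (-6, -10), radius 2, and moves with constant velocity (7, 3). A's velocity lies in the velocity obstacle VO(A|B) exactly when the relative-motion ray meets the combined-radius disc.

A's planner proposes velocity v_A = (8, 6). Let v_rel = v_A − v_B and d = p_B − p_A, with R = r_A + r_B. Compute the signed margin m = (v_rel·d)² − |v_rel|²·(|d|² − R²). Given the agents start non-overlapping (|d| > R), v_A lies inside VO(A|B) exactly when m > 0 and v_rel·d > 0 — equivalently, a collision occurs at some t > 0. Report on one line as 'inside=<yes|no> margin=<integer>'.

d = (2, -10),  |d|² = 104;  R = 7+2 = 9,  c = 104−9² = 23
v_rel = (1, 3),  |v_rel|² = 10;  v_rel·d = (1)·(2) + (3)·(-10) = -28
10·t² + 56·t + 23 = 0  ⇒  m = (-28)² − 10·23 = 554
m = 554 > 0,  v_rel·d = -28 < 0  ⇒  outside

inside=no margin=554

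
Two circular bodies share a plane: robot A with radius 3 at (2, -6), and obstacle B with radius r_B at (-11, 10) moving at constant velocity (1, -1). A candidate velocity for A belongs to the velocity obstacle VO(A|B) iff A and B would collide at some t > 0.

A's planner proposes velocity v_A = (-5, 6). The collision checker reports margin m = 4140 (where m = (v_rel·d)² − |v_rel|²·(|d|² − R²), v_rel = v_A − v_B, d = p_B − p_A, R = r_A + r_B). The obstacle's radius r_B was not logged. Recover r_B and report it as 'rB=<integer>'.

m = 4140
d = (-13, 16);  v_rel = (-6, 7),  |v_rel|² = 85
v_rel×d = (-6)·(16) − (7)·(-13) = -5
since m = R²·85 − (-5)²:  R² = (25 + 4140) / 85 = 49
R = √49 = 7  ⇒  r_B = 7 − 3 = 4

rB=4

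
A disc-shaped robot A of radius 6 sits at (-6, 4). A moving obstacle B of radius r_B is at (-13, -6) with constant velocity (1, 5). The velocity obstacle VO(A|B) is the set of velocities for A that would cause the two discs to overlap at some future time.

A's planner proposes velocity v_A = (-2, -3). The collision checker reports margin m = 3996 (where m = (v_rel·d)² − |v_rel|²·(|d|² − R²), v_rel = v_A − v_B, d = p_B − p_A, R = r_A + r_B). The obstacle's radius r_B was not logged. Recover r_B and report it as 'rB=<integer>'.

m = 3996
d = (-7, -10);  v_rel = (-3, -8),  |v_rel|² = 73
v_rel×d = (-3)·(-10) − (-8)·(-7) = -26
since m = R²·73 − (-26)²:  R² = (676 + 3996) / 73 = 64
R = √64 = 8  ⇒  r_B = 8 − 6 = 2

rB=2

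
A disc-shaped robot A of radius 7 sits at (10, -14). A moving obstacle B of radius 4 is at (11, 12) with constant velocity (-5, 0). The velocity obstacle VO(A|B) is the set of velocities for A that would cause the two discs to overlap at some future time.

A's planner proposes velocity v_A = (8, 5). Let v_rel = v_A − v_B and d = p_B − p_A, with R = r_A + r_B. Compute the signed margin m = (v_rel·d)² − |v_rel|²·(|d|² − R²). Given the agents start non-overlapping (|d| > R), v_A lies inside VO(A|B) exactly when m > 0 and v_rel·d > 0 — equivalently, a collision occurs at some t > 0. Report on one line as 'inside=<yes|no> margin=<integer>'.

d = (1, 26),  |d|² = 677;  R = 7+4 = 11,  c = 677−11² = 556
v_rel = (13, 5),  |v_rel|² = 194;  v_rel·d = (13)·(1) + (5)·(26) = 143
194·t² − 286·t + 556 = 0  ⇒  m = 143² − 194·556 = -87415
m = -87415 < 0,  v_rel·d = 143 > 0  ⇒  outside

inside=no margin=-87415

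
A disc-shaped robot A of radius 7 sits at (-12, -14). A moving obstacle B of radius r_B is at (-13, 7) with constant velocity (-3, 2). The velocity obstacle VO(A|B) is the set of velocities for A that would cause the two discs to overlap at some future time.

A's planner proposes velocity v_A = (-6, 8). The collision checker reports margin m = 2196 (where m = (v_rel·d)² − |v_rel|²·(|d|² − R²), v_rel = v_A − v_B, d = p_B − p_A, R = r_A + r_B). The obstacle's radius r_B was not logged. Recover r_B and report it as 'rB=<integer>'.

m = 2196
d = (-1, 21);  v_rel = (-3, 6),  |v_rel|² = 45
v_rel×d = (-3)·(21) − (6)·(-1) = -57
since m = R²·45 − (-57)²:  R² = (3249 + 2196) / 45 = 121
R = √121 = 11  ⇒  r_B = 11 − 7 = 4

rB=4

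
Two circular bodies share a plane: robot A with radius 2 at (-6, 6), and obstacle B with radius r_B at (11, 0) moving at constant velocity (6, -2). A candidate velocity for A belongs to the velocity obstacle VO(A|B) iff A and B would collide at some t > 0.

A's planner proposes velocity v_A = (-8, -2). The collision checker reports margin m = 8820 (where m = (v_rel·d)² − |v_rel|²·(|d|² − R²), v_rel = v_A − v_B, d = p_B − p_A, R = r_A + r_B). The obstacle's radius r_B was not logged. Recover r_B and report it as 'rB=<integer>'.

m = 8820
d = (17, -6);  v_rel = (-14, 0),  |v_rel|² = 196
v_rel×d = (-14)·(-6) − (0)·(17) = 84
since m = R²·196 − 84²:  R² = (7056 + 8820) / 196 = 81
R = √81 = 9  ⇒  r_B = 9 − 2 = 7

rB=7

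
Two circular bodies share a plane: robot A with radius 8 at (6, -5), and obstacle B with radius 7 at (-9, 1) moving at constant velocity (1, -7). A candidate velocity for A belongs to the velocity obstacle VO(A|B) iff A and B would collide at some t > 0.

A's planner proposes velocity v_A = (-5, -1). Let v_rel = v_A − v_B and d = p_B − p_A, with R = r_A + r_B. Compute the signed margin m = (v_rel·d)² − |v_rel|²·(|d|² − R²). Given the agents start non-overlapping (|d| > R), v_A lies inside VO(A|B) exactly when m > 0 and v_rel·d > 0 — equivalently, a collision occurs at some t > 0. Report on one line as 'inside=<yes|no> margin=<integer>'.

d = (-15, 6),  |d|² = 261;  R = 8+7 = 15,  c = 261−15² = 36
v_rel = (-6, 6),  |v_rel|² = 72;  v_rel·d = (-6)·(-15) + (6)·(6) = 126
72·t² − 252·t + 36 = 0  ⇒  m = 126² − 72·36 = 13284
m = 13284 > 0,  v_rel·d = 126 > 0  ⇒  inside

inside=yes margin=13284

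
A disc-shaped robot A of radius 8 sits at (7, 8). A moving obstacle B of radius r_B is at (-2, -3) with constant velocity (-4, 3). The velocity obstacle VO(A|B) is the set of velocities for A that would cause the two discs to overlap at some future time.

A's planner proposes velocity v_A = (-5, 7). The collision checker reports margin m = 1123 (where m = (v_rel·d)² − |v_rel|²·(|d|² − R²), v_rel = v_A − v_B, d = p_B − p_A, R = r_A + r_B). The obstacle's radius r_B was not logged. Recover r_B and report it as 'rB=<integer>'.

m = 1123
d = (-9, -11);  v_rel = (-1, 4),  |v_rel|² = 17
v_rel×d = (-1)·(-11) − (4)·(-9) = 47
since m = R²·17 − 47²:  R² = (2209 + 1123) / 17 = 196
R = √196 = 14  ⇒  r_B = 14 − 8 = 6

rB=6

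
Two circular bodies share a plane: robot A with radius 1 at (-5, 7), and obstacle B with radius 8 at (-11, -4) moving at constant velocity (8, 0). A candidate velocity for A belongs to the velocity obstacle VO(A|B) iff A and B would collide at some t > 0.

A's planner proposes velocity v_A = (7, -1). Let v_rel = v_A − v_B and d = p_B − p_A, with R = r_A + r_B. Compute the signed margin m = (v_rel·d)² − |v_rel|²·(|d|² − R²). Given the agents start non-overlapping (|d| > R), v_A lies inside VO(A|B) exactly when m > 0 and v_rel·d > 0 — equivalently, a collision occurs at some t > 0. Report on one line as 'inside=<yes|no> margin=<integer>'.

d = (-6, -11),  |d|² = 157;  R = 1+8 = 9,  c = 157−9² = 76
v_rel = (-1, -1),  |v_rel|² = 2;  v_rel·d = (-1)·(-6) + (-1)·(-11) = 17
2·t² − 34·t + 76 = 0  ⇒  m = 17² − 2·76 = 137
m = 137 > 0,  v_rel·d = 17 > 0  ⇒  inside

inside=yes margin=137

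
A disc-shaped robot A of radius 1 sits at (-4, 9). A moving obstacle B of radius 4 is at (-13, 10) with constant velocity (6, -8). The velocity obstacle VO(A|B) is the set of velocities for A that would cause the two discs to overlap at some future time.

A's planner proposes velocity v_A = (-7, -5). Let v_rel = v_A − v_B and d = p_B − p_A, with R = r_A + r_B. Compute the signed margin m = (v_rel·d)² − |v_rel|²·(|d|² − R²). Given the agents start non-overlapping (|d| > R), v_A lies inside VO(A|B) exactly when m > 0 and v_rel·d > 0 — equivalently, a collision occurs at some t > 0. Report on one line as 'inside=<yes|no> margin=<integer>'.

d = (-9, 1),  |d|² = 82;  R = 1+4 = 5,  c = 82−5² = 57
v_rel = (-13, 3),  |v_rel|² = 178;  v_rel·d = (-13)·(-9) + (3)·(1) = 120
178·t² − 240·t + 57 = 0  ⇒  m = 120² − 178·57 = 4254
m = 4254 > 0,  v_rel·d = 120 > 0  ⇒  inside

inside=yes margin=4254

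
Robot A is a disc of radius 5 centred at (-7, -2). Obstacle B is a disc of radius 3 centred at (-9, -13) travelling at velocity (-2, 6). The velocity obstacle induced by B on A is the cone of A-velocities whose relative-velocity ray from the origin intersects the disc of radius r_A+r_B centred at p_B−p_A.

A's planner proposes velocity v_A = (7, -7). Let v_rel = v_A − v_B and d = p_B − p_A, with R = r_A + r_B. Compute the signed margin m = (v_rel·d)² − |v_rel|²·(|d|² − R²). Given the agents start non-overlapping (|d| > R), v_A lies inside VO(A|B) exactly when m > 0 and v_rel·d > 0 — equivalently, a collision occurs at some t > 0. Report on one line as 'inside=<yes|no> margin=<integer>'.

d = (-2, -11),  |d|² = 125;  R = 5+3 = 8,  c = 125−8² = 61
v_rel = (9, -13),  |v_rel|² = 250;  v_rel·d = (9)·(-2) + (-13)·(-11) = 125
250·t² − 250·t + 61 = 0  ⇒  m = 125² − 250·61 = 375
m = 375 > 0,  v_rel·d = 125 > 0  ⇒  inside

inside=yes margin=375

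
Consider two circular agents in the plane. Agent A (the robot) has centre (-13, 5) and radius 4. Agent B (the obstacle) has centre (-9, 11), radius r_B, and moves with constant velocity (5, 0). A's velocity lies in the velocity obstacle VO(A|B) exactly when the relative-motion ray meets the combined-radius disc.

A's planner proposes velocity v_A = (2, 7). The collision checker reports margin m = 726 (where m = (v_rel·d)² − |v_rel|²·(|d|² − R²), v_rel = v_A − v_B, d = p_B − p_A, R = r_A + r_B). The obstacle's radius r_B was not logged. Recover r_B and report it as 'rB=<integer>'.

m = 726
d = (4, 6);  v_rel = (-3, 7),  |v_rel|² = 58
v_rel×d = (-3)·(6) − (7)·(4) = -46
since m = R²·58 − (-46)²:  R² = (2116 + 726) / 58 = 49
R = √49 = 7  ⇒  r_B = 7 − 4 = 3

rB=3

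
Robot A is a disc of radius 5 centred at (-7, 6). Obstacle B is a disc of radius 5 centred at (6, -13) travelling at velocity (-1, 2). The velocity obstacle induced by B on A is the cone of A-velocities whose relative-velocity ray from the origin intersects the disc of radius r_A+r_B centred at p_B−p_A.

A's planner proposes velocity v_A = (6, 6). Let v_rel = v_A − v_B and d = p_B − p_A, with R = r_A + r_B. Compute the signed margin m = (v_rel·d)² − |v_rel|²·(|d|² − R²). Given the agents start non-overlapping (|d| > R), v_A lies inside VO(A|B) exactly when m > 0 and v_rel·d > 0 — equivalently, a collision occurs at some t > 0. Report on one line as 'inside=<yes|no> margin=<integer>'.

d = (13, -19),  |d|² = 530;  R = 5+5 = 10,  c = 530−10² = 430
v_rel = (7, 4),  |v_rel|² = 65;  v_rel·d = (7)·(13) + (4)·(-19) = 15
65·t² − 30·t + 430 = 0  ⇒  m = 15² − 65·430 = -27725
m = -27725 < 0,  v_rel·d = 15 > 0  ⇒  outside

inside=no margin=-27725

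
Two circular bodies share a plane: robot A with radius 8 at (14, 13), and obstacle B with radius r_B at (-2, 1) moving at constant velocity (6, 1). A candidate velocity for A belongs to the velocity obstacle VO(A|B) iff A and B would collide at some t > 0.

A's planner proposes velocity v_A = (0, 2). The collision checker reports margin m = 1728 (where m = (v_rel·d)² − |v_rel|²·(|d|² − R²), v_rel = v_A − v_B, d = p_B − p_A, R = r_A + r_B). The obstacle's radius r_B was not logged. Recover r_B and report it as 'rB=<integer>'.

m = 1728
d = (-16, -12);  v_rel = (-6, 1),  |v_rel|² = 37
v_rel×d = (-6)·(-12) − (1)·(-16) = 88
since m = R²·37 − 88²:  R² = (7744 + 1728) / 37 = 256
R = √256 = 16  ⇒  r_B = 16 − 8 = 8

rB=8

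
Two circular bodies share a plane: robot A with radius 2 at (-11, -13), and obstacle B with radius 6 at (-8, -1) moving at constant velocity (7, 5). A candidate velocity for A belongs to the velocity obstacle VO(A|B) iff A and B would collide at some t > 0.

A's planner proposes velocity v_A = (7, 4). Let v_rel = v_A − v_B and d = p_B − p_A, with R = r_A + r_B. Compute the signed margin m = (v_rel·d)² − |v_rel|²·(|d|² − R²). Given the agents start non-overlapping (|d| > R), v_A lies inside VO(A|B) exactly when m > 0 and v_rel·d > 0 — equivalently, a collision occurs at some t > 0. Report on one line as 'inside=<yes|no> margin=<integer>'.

d = (3, 12),  |d|² = 153;  R = 2+6 = 8,  c = 153−8² = 89
v_rel = (0, -1),  |v_rel|² = 1;  v_rel·d = (0)·(3) + (-1)·(12) = -12
1·t² + 24·t + 89 = 0  ⇒  m = (-12)² − 1·89 = 55
m = 55 > 0,  v_rel·d = -12 < 0  ⇒  outside

inside=no margin=55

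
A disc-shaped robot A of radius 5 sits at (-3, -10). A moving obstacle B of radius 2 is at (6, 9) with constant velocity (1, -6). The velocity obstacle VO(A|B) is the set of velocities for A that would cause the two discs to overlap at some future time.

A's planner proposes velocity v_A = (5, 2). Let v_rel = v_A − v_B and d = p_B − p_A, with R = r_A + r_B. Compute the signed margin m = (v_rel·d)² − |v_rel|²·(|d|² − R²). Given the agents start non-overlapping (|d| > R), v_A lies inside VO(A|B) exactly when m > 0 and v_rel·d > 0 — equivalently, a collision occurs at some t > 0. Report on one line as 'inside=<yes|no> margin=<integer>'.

d = (9, 19),  |d|² = 442;  R = 5+2 = 7,  c = 442−7² = 393
v_rel = (4, 8),  |v_rel|² = 80;  v_rel·d = (4)·(9) + (8)·(19) = 188
80·t² − 376·t + 393 = 0  ⇒  m = 188² − 80·393 = 3904
m = 3904 > 0,  v_rel·d = 188 > 0  ⇒  inside

inside=yes margin=3904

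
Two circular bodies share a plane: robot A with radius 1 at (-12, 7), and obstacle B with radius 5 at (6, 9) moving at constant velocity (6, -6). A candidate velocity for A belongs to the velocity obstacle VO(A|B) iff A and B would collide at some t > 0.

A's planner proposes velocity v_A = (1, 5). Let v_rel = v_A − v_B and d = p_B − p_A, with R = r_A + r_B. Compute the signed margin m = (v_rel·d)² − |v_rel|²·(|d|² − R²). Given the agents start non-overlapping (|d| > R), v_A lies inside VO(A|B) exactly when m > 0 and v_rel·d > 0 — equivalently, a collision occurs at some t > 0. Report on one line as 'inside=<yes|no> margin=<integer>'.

d = (18, 2),  |d|² = 328;  R = 1+5 = 6,  c = 328−6² = 292
v_rel = (-5, 11),  |v_rel|² = 146;  v_rel·d = (-5)·(18) + (11)·(2) = -68
146·t² + 136·t + 292 = 0  ⇒  m = (-68)² − 146·292 = -38008
m = -38008 < 0,  v_rel·d = -68 < 0  ⇒  outside

inside=no margin=-38008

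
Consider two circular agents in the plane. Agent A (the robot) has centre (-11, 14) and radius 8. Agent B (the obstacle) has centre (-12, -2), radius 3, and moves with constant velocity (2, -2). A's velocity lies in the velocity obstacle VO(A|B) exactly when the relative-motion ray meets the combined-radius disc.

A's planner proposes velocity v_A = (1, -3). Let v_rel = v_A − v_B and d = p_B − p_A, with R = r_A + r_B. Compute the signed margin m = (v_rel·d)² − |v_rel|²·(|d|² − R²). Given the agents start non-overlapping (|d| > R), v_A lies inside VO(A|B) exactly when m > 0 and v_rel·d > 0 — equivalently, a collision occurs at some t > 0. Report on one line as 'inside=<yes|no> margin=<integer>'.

d = (-1, -16),  |d|² = 257;  R = 8+3 = 11,  c = 257−11² = 136
v_rel = (-1, -1),  |v_rel|² = 2;  v_rel·d = (-1)·(-1) + (-1)·(-16) = 17
2·t² − 34·t + 136 = 0  ⇒  m = 17² − 2·136 = 17
m = 17 > 0,  v_rel·d = 17 > 0  ⇒  inside

inside=yes margin=17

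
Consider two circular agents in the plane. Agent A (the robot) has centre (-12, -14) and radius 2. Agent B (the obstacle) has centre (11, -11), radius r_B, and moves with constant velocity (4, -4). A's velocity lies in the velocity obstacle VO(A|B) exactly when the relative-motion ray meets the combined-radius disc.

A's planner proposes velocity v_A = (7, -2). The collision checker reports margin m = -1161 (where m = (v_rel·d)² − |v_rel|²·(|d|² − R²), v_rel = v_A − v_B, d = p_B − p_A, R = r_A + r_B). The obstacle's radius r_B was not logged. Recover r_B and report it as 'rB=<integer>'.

m = -1161
d = (23, 3);  v_rel = (3, 2),  |v_rel|² = 13
v_rel×d = (3)·(3) − (2)·(23) = -37
since m = R²·13 − (-37)²:  R² = (1369 + -1161) / 13 = 16
R = √16 = 4  ⇒  r_B = 4 − 2 = 2

rB=2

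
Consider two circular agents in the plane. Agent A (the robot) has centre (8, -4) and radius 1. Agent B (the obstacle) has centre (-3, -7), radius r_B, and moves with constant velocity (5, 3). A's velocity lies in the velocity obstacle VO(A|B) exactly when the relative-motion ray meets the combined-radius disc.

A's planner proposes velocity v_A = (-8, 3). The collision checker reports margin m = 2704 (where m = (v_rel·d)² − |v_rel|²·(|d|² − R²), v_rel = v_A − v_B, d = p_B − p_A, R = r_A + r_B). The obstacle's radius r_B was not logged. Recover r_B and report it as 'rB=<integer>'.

m = 2704
d = (-11, -3);  v_rel = (-13, 0),  |v_rel|² = 169
v_rel×d = (-13)·(-3) − (0)·(-11) = 39
since m = R²·169 − 39²:  R² = (1521 + 2704) / 169 = 25
R = √25 = 5  ⇒  r_B = 5 − 1 = 4

rB=4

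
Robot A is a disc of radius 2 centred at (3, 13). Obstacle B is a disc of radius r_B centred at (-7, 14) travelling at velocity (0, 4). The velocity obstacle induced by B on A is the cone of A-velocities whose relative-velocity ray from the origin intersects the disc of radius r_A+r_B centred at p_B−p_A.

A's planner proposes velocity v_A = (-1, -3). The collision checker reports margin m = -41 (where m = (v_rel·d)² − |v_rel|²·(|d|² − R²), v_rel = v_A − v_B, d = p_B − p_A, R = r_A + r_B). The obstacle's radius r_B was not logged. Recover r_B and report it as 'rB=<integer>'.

m = -41
d = (-10, 1);  v_rel = (-1, -7),  |v_rel|² = 50
v_rel×d = (-1)·(1) − (-7)·(-10) = -71
since m = R²·50 − (-71)²:  R² = (5041 + -41) / 50 = 100
R = √100 = 10  ⇒  r_B = 10 − 2 = 8

rB=8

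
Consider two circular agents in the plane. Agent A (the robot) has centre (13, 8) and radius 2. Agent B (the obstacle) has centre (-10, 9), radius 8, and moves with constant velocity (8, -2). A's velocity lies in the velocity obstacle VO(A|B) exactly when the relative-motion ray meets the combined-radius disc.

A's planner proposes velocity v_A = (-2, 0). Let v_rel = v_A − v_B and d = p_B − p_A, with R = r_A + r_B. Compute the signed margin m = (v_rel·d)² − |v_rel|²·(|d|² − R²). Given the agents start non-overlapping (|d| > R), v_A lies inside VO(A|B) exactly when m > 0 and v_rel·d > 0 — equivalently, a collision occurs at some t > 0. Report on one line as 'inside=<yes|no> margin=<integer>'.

d = (-23, 1),  |d|² = 530;  R = 2+8 = 10,  c = 530−10² = 430
v_rel = (-10, 2),  |v_rel|² = 104;  v_rel·d = (-10)·(-23) + (2)·(1) = 232
104·t² − 464·t + 430 = 0  ⇒  m = 232² − 104·430 = 9104
m = 9104 > 0,  v_rel·d = 232 > 0  ⇒  inside

inside=yes margin=9104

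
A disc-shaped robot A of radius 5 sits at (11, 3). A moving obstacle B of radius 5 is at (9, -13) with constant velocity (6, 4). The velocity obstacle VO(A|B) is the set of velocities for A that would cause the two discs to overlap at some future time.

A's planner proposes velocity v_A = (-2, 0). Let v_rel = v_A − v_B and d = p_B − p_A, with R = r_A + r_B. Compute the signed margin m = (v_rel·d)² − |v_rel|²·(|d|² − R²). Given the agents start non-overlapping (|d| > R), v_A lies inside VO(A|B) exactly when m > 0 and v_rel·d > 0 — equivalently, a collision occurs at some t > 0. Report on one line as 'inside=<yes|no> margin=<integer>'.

d = (-2, -16),  |d|² = 260;  R = 5+5 = 10,  c = 260−10² = 160
v_rel = (-8, -4),  |v_rel|² = 80;  v_rel·d = (-8)·(-2) + (-4)·(-16) = 80
80·t² − 160·t + 160 = 0  ⇒  m = 80² − 80·160 = -6400
m = -6400 < 0,  v_rel·d = 80 > 0  ⇒  outside

inside=no margin=-6400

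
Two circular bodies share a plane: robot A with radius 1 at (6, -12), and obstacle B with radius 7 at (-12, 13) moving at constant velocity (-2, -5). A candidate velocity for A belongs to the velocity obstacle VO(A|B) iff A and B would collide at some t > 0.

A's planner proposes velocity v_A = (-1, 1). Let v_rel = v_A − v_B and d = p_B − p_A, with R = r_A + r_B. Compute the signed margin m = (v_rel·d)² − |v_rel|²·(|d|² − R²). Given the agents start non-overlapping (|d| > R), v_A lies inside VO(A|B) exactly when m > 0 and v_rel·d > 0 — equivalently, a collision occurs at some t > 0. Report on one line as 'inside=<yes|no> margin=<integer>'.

d = (-18, 25),  |d|² = 949;  R = 1+7 = 8,  c = 949−8² = 885
v_rel = (1, 6),  |v_rel|² = 37;  v_rel·d = (1)·(-18) + (6)·(25) = 132
37·t² − 264·t + 885 = 0  ⇒  m = 132² − 37·885 = -15321
m = -15321 < 0,  v_rel·d = 132 > 0  ⇒  outside

inside=no margin=-15321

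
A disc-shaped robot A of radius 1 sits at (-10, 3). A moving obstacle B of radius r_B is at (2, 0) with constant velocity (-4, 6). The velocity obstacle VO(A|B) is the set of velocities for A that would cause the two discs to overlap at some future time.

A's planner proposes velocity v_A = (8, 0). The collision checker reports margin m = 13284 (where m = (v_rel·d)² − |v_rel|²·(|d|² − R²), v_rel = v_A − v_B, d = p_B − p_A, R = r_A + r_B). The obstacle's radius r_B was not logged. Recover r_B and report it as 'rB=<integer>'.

m = 13284
d = (12, -3);  v_rel = (12, -6),  |v_rel|² = 180
v_rel×d = (12)·(-3) − (-6)·(12) = 36
since m = R²·180 − 36²:  R² = (1296 + 13284) / 180 = 81
R = √81 = 9  ⇒  r_B = 9 − 1 = 8

rB=8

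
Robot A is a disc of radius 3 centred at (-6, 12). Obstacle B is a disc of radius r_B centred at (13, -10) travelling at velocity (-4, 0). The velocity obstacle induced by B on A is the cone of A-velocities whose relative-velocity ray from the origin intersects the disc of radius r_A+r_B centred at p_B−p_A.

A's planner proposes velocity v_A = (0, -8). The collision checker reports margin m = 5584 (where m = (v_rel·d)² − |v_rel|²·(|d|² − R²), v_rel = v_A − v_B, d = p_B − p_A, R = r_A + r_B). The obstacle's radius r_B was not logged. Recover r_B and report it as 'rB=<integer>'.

m = 5584
d = (19, -22);  v_rel = (4, -8),  |v_rel|² = 80
v_rel×d = (4)·(-22) − (-8)·(19) = 64
since m = R²·80 − 64²:  R² = (4096 + 5584) / 80 = 121
R = √121 = 11  ⇒  r_B = 11 − 3 = 8

rB=8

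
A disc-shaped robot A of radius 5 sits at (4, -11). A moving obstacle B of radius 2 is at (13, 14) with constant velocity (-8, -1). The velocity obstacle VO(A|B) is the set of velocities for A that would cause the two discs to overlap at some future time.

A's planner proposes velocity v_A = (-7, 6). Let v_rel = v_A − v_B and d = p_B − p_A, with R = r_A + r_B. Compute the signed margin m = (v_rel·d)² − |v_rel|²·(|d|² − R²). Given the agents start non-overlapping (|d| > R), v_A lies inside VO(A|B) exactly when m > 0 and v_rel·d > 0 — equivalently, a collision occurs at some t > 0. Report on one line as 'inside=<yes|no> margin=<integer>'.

d = (9, 25),  |d|² = 706;  R = 5+2 = 7,  c = 706−7² = 657
v_rel = (1, 7),  |v_rel|² = 50;  v_rel·d = (1)·(9) + (7)·(25) = 184
50·t² − 368·t + 657 = 0  ⇒  m = 184² − 50·657 = 1006
m = 1006 > 0,  v_rel·d = 184 > 0  ⇒  inside

inside=yes margin=1006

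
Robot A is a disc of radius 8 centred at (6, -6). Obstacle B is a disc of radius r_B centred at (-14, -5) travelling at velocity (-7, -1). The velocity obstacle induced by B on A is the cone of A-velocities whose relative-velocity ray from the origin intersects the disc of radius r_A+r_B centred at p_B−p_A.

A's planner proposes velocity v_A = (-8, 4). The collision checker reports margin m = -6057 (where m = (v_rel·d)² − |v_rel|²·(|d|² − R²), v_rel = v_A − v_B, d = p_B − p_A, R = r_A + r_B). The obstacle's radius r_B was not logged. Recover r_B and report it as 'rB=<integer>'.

m = -6057
d = (-20, 1);  v_rel = (-1, 5),  |v_rel|² = 26
v_rel×d = (-1)·(1) − (5)·(-20) = 99
since m = R²·26 − 99²:  R² = (9801 + -6057) / 26 = 144
R = √144 = 12  ⇒  r_B = 12 − 8 = 4

rB=4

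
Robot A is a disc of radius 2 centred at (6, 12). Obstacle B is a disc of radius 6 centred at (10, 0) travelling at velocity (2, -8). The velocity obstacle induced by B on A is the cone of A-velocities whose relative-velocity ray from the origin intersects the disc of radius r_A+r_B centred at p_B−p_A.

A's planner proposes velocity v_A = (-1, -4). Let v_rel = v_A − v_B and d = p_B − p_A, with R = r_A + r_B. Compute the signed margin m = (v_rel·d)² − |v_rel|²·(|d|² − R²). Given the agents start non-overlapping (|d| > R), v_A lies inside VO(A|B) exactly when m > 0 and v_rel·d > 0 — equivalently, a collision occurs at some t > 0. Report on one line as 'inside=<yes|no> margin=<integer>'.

d = (4, -12),  |d|² = 160;  R = 2+6 = 8,  c = 160−8² = 96
v_rel = (-3, 4),  |v_rel|² = 25;  v_rel·d = (-3)·(4) + (4)·(-12) = -60
25·t² + 120·t + 96 = 0  ⇒  m = (-60)² − 25·96 = 1200
m = 1200 > 0,  v_rel·d = -60 < 0  ⇒  outside

inside=no margin=1200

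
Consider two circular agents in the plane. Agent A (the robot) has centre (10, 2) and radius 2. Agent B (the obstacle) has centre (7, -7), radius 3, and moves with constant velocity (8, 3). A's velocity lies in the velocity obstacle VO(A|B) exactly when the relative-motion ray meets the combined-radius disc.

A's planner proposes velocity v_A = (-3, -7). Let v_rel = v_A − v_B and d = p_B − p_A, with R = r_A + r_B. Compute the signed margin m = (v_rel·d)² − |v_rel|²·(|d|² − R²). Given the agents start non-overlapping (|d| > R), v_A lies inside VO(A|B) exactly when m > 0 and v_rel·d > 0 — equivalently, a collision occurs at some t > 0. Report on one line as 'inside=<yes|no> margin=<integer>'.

d = (-3, -9),  |d|² = 90;  R = 2+3 = 5,  c = 90−5² = 65
v_rel = (-11, -10),  |v_rel|² = 221;  v_rel·d = (-11)·(-3) + (-10)·(-9) = 123
221·t² − 246·t + 65 = 0  ⇒  m = 123² − 221·65 = 764
m = 764 > 0,  v_rel·d = 123 > 0  ⇒  inside

inside=yes margin=764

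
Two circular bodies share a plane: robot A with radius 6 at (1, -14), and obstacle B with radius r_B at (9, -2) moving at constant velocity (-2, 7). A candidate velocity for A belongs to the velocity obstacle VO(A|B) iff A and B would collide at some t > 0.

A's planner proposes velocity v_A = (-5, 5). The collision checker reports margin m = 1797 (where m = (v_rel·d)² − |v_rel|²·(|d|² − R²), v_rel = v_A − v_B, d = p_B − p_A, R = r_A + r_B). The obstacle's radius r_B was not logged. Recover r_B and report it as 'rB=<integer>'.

m = 1797
d = (8, 12);  v_rel = (-3, -2),  |v_rel|² = 13
v_rel×d = (-3)·(12) − (-2)·(8) = -20
since m = R²·13 − (-20)²:  R² = (400 + 1797) / 13 = 169
R = √169 = 13  ⇒  r_B = 13 − 6 = 7

rB=7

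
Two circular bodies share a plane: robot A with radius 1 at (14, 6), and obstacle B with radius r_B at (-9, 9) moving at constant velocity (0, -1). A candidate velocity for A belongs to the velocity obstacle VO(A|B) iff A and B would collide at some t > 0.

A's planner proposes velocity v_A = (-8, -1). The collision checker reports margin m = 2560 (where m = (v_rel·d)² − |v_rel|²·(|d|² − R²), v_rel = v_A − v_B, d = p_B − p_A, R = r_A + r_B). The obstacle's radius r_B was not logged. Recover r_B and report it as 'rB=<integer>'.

m = 2560
d = (-23, 3);  v_rel = (-8, 0),  |v_rel|² = 64
v_rel×d = (-8)·(3) − (0)·(-23) = -24
since m = R²·64 − (-24)²:  R² = (576 + 2560) / 64 = 49
R = √49 = 7  ⇒  r_B = 7 − 1 = 6

rB=6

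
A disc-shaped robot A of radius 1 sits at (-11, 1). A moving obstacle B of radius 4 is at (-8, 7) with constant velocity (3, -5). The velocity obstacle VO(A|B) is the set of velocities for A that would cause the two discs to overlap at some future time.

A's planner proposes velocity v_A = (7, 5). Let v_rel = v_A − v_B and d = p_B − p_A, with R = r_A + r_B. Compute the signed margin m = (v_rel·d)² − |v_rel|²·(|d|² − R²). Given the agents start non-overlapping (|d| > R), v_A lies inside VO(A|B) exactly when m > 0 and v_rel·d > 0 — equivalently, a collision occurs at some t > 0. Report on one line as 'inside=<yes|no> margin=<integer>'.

d = (3, 6),  |d|² = 45;  R = 1+4 = 5,  c = 45−5² = 20
v_rel = (4, 10),  |v_rel|² = 116;  v_rel·d = (4)·(3) + (10)·(6) = 72
116·t² − 144·t + 20 = 0  ⇒  m = 72² − 116·20 = 2864
m = 2864 > 0,  v_rel·d = 72 > 0  ⇒  inside

inside=yes margin=2864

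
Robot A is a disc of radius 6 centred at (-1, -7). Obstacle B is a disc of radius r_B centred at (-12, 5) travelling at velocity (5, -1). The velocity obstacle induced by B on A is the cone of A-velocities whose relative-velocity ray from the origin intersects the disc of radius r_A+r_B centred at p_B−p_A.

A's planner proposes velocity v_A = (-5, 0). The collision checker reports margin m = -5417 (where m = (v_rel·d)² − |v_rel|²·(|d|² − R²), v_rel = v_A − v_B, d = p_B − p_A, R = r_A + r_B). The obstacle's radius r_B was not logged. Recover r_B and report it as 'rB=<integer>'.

m = -5417
d = (-11, 12);  v_rel = (-10, 1),  |v_rel|² = 101
v_rel×d = (-10)·(12) − (1)·(-11) = -109
since m = R²·101 − (-109)²:  R² = (11881 + -5417) / 101 = 64
R = √64 = 8  ⇒  r_B = 8 − 6 = 2

rB=2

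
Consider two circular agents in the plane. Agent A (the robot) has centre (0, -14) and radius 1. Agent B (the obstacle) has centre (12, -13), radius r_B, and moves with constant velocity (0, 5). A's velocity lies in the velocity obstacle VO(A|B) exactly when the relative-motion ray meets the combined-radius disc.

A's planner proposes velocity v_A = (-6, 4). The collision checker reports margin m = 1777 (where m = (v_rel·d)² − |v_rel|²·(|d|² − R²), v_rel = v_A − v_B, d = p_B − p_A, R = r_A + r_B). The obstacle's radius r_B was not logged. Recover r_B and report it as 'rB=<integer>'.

m = 1777
d = (12, 1);  v_rel = (-6, -1),  |v_rel|² = 37
v_rel×d = (-6)·(1) − (-1)·(12) = 6
since m = R²·37 − 6²:  R² = (36 + 1777) / 37 = 49
R = √49 = 7  ⇒  r_B = 7 − 1 = 6

rB=6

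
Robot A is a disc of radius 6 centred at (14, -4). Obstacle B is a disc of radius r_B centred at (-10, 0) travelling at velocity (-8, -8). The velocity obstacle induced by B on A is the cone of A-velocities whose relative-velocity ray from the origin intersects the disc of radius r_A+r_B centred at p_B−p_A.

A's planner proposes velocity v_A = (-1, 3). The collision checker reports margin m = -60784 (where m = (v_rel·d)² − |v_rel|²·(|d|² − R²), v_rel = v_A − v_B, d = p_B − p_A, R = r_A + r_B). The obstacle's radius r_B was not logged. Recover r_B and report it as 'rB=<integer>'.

m = -60784
d = (-24, 4);  v_rel = (7, 11),  |v_rel|² = 170
v_rel×d = (7)·(4) − (11)·(-24) = 292
since m = R²·170 − 292²:  R² = (85264 + -60784) / 170 = 144
R = √144 = 12  ⇒  r_B = 12 − 6 = 6

rB=6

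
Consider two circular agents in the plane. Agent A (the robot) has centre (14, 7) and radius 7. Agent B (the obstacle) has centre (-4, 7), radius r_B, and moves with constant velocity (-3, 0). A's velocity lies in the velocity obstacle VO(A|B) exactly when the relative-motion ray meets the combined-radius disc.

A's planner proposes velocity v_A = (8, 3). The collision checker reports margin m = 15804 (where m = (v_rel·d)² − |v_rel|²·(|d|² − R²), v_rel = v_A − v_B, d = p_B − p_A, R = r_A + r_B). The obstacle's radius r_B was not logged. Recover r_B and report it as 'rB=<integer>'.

m = 15804
d = (-18, 0);  v_rel = (11, 3),  |v_rel|² = 130
v_rel×d = (11)·(0) − (3)·(-18) = 54
since m = R²·130 − 54²:  R² = (2916 + 15804) / 130 = 144
R = √144 = 12  ⇒  r_B = 12 − 7 = 5

rB=5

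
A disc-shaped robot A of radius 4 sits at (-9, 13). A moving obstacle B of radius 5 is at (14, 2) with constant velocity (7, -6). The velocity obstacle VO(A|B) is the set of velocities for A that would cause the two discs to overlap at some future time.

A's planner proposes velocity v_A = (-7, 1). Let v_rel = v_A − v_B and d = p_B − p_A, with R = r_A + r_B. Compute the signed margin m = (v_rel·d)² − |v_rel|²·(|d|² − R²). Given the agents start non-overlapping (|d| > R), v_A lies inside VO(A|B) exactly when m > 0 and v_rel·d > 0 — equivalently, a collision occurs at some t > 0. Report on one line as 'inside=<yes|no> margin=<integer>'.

d = (23, -11),  |d|² = 650;  R = 4+5 = 9,  c = 650−9² = 569
v_rel = (-14, 7),  |v_rel|² = 245;  v_rel·d = (-14)·(23) + (7)·(-11) = -399
245·t² + 798·t + 569 = 0  ⇒  m = (-399)² − 245·569 = 19796
m = 19796 > 0,  v_rel·d = -399 < 0  ⇒  outside

inside=no margin=19796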